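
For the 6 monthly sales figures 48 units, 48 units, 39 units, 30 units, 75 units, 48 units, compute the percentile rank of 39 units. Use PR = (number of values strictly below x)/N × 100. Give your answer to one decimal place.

16.7

N = 6.
Strictly below 39: 1. Equal to 39: 1.
PR = 1/6 × 100 = 16.7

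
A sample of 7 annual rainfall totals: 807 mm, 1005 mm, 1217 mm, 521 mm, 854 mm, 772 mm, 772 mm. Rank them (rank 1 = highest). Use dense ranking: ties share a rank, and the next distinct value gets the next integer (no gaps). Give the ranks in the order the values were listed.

4, 2, 1, 6, 3, 5, 5

Sorted (descending): 1217, 1005, 854, 807, 772, 772, 521
The 2 values of 772 share dense rank 5.
Remaining distinct values take the next consecutive integers.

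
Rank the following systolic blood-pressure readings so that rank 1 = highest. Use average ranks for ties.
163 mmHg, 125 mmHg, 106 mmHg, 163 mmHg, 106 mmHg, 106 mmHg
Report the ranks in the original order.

1.5, 3, 5, 1.5, 5, 5

Sorted (descending): 163, 163, 125, 106, 106, 106
The 2 values of 163 occupy positions 1–2 → average rank (1+2)/2 = 1.5.
The 3 values of 106 occupy positions 4–6 → average rank 5.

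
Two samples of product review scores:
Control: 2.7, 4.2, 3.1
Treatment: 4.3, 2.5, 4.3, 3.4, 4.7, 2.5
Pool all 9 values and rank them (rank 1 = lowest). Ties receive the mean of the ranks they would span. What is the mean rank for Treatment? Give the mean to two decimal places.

5.33

Sorted (ascending): 2.5, 2.5, 2.7, 3.1, 3.4, 4.2, 4.3, 4.3, 4.7
The 2 values of 2.5 occupy positions 1–2 → average rank (1+2)/2 = 1.5.
The 2 values of 4.3 occupy positions 7–8 → average rank (7+8)/2 = 7.5.
Treatment values → pooled ranks: 4.3→7.5, 2.5→1.5, 4.3→7.5, 3.4→5, 4.7→9, 2.5→1.5
Mean rank = (7.5 + 1.5 + 7.5 + 5 + 9 + 1.5) / 6 = 5.33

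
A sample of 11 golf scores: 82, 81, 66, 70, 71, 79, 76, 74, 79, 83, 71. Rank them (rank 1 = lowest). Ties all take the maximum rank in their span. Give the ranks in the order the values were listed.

Sorted (ascending): 66, 70, 71, 71, 74, 76, 79, 79, 81, 82, 83
The 2 values of 71 occupy positions 3–4 → each gets rank 4.
The 2 values of 79 occupy positions 7–8 → each gets rank 8.

10, 9, 1, 2, 4, 8, 6, 5, 8, 11, 4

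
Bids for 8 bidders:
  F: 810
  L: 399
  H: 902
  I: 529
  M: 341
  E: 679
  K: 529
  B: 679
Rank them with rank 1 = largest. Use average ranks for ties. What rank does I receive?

Sorted (descending): 902, 810, 679, 679, 529, 529, 399, 341
The 2 values of 679 occupy positions 3–4 → average rank (3+4)/2 = 3.5.
The 2 values of 529 occupy positions 5–6 → average rank (5+6)/2 = 5.5.
I has value 529 → rank 5.5.

5.5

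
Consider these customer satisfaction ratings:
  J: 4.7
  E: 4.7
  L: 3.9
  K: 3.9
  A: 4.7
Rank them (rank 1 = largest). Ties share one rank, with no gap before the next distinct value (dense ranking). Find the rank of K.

Sorted (descending): 4.7, 4.7, 4.7, 3.9, 3.9
The 3 values of 4.7 share dense rank 1.
The 2 values of 3.9 share dense rank 2.
K has value 3.9 → rank 2.

2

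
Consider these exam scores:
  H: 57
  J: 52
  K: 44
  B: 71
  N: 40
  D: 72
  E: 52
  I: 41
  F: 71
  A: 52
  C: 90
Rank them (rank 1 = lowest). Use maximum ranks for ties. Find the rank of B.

9

Sorted (ascending): 40, 41, 44, 52, 52, 52, 57, 71, 71, 72, 90
The 3 values of 52 occupy positions 4–6 → each gets rank 6.
The 2 values of 71 occupy positions 8–9 → each gets rank 9.
B has value 71 → rank 9.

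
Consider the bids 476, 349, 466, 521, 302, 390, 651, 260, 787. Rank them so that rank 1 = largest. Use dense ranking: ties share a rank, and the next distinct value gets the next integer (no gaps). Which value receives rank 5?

Sorted (descending): 787, 651, 521, 476, 466, 390, 349, 302, 260
No ties — each value takes its position as its rank.
Rank 5 → value 466.

466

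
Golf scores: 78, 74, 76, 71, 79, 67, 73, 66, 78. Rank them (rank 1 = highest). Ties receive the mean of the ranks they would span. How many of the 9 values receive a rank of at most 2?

Sorted (descending): 79, 78, 78, 76, 74, 73, 71, 67, 66
The 2 values of 78 occupy positions 2–3 → average rank (2+3)/2 = 2.5.
Ranks ≤ 2: {1} → 1 value.

1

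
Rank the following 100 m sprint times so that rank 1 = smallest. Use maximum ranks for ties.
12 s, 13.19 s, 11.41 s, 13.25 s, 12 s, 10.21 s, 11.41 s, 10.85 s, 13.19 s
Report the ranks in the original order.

Sorted (ascending): 10.21, 10.85, 11.41, 11.41, 12, 12, 13.19, 13.19, 13.25
The 2 values of 11.41 occupy positions 3–4 → each gets rank 4.
The 2 values of 12 occupy positions 5–6 → each gets rank 6.
The 2 values of 13.19 occupy positions 7–8 → each gets rank 8.

6, 8, 4, 9, 6, 1, 4, 2, 8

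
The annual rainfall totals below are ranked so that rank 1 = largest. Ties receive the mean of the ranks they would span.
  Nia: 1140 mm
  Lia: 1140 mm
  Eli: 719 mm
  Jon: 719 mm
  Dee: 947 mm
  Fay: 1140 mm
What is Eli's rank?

Sorted (descending): 1140, 1140, 1140, 947, 719, 719
The 3 values of 1140 occupy positions 1–3 → average rank 2.
The 2 values of 719 occupy positions 5–6 → average rank (5+6)/2 = 5.5.
Eli has value 719 mm → rank 5.5.

5.5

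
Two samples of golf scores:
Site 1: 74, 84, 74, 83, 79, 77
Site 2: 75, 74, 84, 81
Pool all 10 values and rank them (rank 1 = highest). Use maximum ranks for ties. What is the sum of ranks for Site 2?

23

Sorted (descending): 84, 84, 83, 81, 79, 77, 75, 74, 74, 74
The 2 values of 84 occupy positions 1–2 → each gets rank 2.
The 3 values of 74 occupy positions 8–10 → each gets rank 10.
Site 2 values → pooled ranks: 75→7, 74→10, 84→2, 81→4
Rank sum = 7 + 10 + 2 + 4 = 23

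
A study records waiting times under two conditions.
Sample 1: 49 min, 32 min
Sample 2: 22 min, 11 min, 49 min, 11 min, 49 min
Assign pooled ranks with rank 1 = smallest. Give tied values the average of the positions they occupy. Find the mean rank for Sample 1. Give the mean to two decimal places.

5.00

Sorted (ascending): 11, 11, 22, 32, 49, 49, 49
The 2 values of 11 occupy positions 1–2 → average rank (1+2)/2 = 1.5.
The 3 values of 49 occupy positions 5–7 → average rank 6.
Sample 1 values → pooled ranks: 49→6, 32→4
Mean rank = (6 + 4) / 2 = 5.00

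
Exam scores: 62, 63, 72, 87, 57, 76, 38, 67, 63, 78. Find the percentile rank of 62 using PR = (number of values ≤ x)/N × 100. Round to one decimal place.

30.0

N = 10.
Strictly below 62: 2. Equal to 62: 1.
PR = 3/10 × 100 = 30.0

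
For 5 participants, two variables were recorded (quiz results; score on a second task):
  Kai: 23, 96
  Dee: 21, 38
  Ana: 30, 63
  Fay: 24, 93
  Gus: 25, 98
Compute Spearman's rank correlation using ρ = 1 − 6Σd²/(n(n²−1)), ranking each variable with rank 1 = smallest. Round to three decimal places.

0.300

Ranks of variable 1: 2, 1, 5, 3, 4
Ranks of variable 2: 4, 1, 2, 3, 5
d = r₁ − r₂: -2, 0, 3, 0, -1
d²: 4, 0, 9, 0, 1; Σd² = 14
ρ = 1 − 6·14/(5·24) = 1 − 84/120 = 0.300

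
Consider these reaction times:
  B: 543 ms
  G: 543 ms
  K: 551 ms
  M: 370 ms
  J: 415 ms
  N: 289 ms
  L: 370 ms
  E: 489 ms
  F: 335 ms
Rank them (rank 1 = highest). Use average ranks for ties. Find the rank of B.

2.5

Sorted (descending): 551, 543, 543, 489, 415, 370, 370, 335, 289
The 2 values of 543 occupy positions 2–3 → average rank (2+3)/2 = 2.5.
The 2 values of 370 occupy positions 6–7 → average rank (6+7)/2 = 6.5.
B has value 543 ms → rank 2.5.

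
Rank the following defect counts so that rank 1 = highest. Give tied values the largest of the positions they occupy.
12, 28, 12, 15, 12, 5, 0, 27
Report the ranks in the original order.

Sorted (descending): 28, 27, 15, 12, 12, 12, 5, 0
The 3 values of 12 occupy positions 4–6 → each gets rank 6.

6, 1, 6, 3, 6, 7, 8, 2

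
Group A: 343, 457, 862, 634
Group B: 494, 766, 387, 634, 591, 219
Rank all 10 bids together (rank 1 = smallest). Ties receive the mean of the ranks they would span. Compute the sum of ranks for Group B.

31.5

Sorted (ascending): 219, 343, 387, 457, 494, 591, 634, 634, 766, 862
The 2 values of 634 occupy positions 7–8 → average rank (7+8)/2 = 7.5.
Group B values → pooled ranks: 494→5, 766→9, 387→3, 634→7.5, 591→6, 219→1
Rank sum = 5 + 9 + 3 + 7.5 + 6 + 1 = 31.5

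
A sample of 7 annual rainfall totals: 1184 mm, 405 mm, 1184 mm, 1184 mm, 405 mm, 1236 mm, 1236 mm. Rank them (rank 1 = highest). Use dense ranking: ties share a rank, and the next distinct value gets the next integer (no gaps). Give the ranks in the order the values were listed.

2, 3, 2, 2, 3, 1, 1

Sorted (descending): 1236, 1236, 1184, 1184, 1184, 405, 405
The 2 values of 1236 share dense rank 1.
The 3 values of 1184 share dense rank 2.
The 2 values of 405 share dense rank 3.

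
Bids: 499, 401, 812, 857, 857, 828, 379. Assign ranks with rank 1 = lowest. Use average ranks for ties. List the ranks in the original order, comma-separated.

3, 2, 4, 6.5, 6.5, 5, 1

Sorted (ascending): 379, 401, 499, 812, 828, 857, 857
The 2 values of 857 occupy positions 6–7 → average rank (6+7)/2 = 6.5.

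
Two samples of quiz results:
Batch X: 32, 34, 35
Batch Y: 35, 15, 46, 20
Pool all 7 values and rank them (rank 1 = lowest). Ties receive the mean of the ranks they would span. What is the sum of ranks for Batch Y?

15.5

Sorted (ascending): 15, 20, 32, 34, 35, 35, 46
The 2 values of 35 occupy positions 5–6 → average rank (5+6)/2 = 5.5.
Batch Y values → pooled ranks: 35→5.5, 15→1, 46→7, 20→2
Rank sum = 5.5 + 1 + 7 + 2 = 15.5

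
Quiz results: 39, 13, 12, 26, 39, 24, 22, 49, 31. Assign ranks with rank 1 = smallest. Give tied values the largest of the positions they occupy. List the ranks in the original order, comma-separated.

8, 2, 1, 5, 8, 4, 3, 9, 6

Sorted (ascending): 12, 13, 22, 24, 26, 31, 39, 39, 49
The 2 values of 39 occupy positions 7–8 → each gets rank 8.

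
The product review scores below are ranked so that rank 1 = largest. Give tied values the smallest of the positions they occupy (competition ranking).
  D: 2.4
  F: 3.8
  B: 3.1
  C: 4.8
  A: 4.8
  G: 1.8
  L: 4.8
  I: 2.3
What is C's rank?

Sorted (descending): 4.8, 4.8, 4.8, 3.8, 3.1, 2.4, 2.3, 1.8
The 3 values of 4.8 occupy positions 1–3 → each gets rank 1.
C has value 4.8 → rank 1.

1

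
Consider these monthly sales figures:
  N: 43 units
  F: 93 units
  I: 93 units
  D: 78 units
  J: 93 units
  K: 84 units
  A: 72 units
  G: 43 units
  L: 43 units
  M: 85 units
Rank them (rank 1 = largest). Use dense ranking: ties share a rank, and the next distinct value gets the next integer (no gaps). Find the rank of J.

Sorted (descending): 93, 93, 93, 85, 84, 78, 72, 43, 43, 43
The 3 values of 93 share dense rank 1.
The 3 values of 43 share dense rank 6.
Remaining distinct values take the next consecutive integers.
J has value 93 units → rank 1.

1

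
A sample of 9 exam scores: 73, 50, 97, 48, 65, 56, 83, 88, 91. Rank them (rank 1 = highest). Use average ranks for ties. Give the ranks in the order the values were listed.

Sorted (descending): 97, 91, 88, 83, 73, 65, 56, 50, 48
No ties — each value takes its position as its rank.

5, 8, 1, 9, 6, 7, 4, 3, 2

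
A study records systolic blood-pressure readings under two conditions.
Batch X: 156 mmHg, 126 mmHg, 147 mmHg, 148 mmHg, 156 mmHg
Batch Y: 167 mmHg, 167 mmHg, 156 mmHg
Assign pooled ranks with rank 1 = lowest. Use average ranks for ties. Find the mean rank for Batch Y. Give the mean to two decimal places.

Sorted (ascending): 126, 147, 148, 156, 156, 156, 167, 167
The 3 values of 156 occupy positions 4–6 → average rank 5.
The 2 values of 167 occupy positions 7–8 → average rank (7+8)/2 = 7.5.
Batch Y values → pooled ranks: 167→7.5, 167→7.5, 156→5
Mean rank = (7.5 + 7.5 + 5) / 3 = 6.67

6.67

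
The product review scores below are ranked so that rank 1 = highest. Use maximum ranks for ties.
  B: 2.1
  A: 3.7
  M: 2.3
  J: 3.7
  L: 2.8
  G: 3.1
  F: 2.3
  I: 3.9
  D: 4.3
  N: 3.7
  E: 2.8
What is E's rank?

Sorted (descending): 4.3, 3.9, 3.7, 3.7, 3.7, 3.1, 2.8, 2.8, 2.3, 2.3, 2.1
The 3 values of 3.7 occupy positions 3–5 → each gets rank 5.
The 2 values of 2.8 occupy positions 7–8 → each gets rank 8.
The 2 values of 2.3 occupy positions 9–10 → each gets rank 10.
E has value 2.8 → rank 8.

8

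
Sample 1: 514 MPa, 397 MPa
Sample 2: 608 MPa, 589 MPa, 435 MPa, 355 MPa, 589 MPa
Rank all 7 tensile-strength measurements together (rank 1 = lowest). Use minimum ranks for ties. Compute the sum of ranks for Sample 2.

21

Sorted (ascending): 355, 397, 435, 514, 589, 589, 608
The 2 values of 589 occupy positions 5–6 → each gets rank 5.
Sample 2 values → pooled ranks: 608→7, 589→5, 435→3, 355→1, 589→5
Rank sum = 7 + 5 + 3 + 1 + 5 = 21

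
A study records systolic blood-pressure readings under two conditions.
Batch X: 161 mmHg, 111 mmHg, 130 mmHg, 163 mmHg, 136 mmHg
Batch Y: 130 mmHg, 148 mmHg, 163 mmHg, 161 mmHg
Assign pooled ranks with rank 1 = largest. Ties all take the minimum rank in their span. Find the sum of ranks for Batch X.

Sorted (descending): 163, 163, 161, 161, 148, 136, 130, 130, 111
The 2 values of 163 occupy positions 1–2 → each gets rank 1.
The 2 values of 161 occupy positions 3–4 → each gets rank 3.
The 2 values of 130 occupy positions 7–8 → each gets rank 7.
Batch X values → pooled ranks: 161→3, 111→9, 130→7, 163→1, 136→6
Rank sum = 3 + 9 + 7 + 1 + 6 = 26

26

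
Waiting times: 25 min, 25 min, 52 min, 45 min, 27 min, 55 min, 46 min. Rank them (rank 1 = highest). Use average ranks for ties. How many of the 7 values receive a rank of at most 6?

Sorted (descending): 55, 52, 46, 45, 27, 25, 25
The 2 values of 25 occupy positions 6–7 → average rank (6+7)/2 = 6.5.
Ranks ≤ 6: {1, 2, 3, 4, 5} → 5 values.

5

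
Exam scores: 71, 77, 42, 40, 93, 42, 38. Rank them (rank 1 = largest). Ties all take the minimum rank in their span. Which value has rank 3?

Sorted (descending): 93, 77, 71, 42, 42, 40, 38
The 2 values of 42 occupy positions 4–5 → each gets rank 4.
Rank 3 → value 71.

71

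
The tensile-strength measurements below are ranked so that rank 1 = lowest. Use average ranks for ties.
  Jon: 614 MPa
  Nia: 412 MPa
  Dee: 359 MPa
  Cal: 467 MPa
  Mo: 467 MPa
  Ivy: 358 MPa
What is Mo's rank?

Sorted (ascending): 358, 359, 412, 467, 467, 614
The 2 values of 467 occupy positions 4–5 → average rank (4+5)/2 = 4.5.
Mo has value 467 MPa → rank 4.5.

4.5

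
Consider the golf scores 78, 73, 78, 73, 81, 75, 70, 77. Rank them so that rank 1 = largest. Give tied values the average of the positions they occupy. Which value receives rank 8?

Sorted (descending): 81, 78, 78, 77, 75, 73, 73, 70
The 2 values of 78 occupy positions 2–3 → average rank (2+3)/2 = 2.5.
The 2 values of 73 occupy positions 6–7 → average rank (6+7)/2 = 6.5.
Rank 8 → value 70.

70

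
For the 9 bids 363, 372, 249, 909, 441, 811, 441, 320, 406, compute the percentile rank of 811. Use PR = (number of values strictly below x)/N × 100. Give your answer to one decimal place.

N = 9.
Strictly below 811: 7. Equal to 811: 1.
PR = 7/9 × 100 = 77.8

77.8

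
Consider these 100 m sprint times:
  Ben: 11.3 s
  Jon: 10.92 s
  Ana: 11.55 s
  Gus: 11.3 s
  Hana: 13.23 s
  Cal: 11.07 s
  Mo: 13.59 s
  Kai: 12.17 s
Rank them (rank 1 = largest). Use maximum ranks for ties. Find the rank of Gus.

6

Sorted (descending): 13.59, 13.23, 12.17, 11.55, 11.3, 11.3, 11.07, 10.92
The 2 values of 11.3 occupy positions 5–6 → each gets rank 6.
Gus has value 11.3 s → rank 6.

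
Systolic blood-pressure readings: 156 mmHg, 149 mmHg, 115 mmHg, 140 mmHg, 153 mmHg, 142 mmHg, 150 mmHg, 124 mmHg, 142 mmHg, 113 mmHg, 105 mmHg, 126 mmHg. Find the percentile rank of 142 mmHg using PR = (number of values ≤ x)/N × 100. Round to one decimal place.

N = 12.
Strictly below 142: 6. Equal to 142: 2.
PR = 8/12 × 100 = 66.7

66.7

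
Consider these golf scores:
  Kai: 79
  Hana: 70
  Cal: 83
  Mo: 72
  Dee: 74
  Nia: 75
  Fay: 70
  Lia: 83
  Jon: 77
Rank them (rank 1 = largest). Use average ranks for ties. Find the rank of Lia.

1.5

Sorted (descending): 83, 83, 79, 77, 75, 74, 72, 70, 70
The 2 values of 83 occupy positions 1–2 → average rank (1+2)/2 = 1.5.
The 2 values of 70 occupy positions 8–9 → average rank (8+9)/2 = 8.5.
Lia has value 83 → rank 1.5.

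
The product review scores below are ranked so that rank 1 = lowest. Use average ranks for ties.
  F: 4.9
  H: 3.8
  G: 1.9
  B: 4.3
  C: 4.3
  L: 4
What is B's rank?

4.5

Sorted (ascending): 1.9, 3.8, 4, 4.3, 4.3, 4.9
The 2 values of 4.3 occupy positions 4–5 → average rank (4+5)/2 = 4.5.
B has value 4.3 → rank 4.5.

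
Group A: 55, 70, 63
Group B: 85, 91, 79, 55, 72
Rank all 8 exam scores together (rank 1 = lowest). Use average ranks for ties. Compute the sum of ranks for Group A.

8.5

Sorted (ascending): 55, 55, 63, 70, 72, 79, 85, 91
The 2 values of 55 occupy positions 1–2 → average rank (1+2)/2 = 1.5.
Group A values → pooled ranks: 55→1.5, 70→4, 63→3
Rank sum = 1.5 + 4 + 3 = 8.5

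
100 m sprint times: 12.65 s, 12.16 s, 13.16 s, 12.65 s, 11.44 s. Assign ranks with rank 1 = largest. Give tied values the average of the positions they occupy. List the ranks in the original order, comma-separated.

2.5, 4, 1, 2.5, 5

Sorted (descending): 13.16, 12.65, 12.65, 12.16, 11.44
The 2 values of 12.65 occupy positions 2–3 → average rank (2+3)/2 = 2.5.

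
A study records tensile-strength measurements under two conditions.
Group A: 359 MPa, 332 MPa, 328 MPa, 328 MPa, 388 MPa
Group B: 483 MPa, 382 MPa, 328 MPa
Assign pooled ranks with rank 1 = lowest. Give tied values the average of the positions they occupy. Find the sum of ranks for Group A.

20

Sorted (ascending): 328, 328, 328, 332, 359, 382, 388, 483
The 3 values of 328 occupy positions 1–3 → average rank 2.
Group A values → pooled ranks: 359→5, 332→4, 328→2, 328→2, 388→7
Rank sum = 5 + 4 + 2 + 2 + 7 = 20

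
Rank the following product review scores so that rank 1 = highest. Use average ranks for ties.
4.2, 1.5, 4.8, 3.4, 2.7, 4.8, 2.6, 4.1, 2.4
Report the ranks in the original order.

Sorted (descending): 4.8, 4.8, 4.2, 4.1, 3.4, 2.7, 2.6, 2.4, 1.5
The 2 values of 4.8 occupy positions 1–2 → average rank (1+2)/2 = 1.5.

3, 9, 1.5, 5, 6, 1.5, 7, 4, 8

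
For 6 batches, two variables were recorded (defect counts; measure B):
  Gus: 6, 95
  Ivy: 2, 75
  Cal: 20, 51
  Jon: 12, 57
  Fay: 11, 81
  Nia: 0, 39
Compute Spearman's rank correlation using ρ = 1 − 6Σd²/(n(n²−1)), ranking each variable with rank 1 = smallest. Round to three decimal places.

0.029

Ranks of variable 1: 3, 2, 6, 5, 4, 1
Ranks of variable 2: 6, 4, 2, 3, 5, 1
d = r₁ − r₂: -3, -2, 4, 2, -1, 0
d²: 9, 4, 16, 4, 1, 0; Σd² = 34
ρ = 1 − 6·34/(6·35) = 1 − 204/210 = 0.029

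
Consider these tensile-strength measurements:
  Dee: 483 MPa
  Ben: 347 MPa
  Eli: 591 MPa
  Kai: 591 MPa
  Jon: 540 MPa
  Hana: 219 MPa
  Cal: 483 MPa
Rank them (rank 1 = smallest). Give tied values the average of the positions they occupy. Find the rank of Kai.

Sorted (ascending): 219, 347, 483, 483, 540, 591, 591
The 2 values of 483 occupy positions 3–4 → average rank (3+4)/2 = 3.5.
The 2 values of 591 occupy positions 6–7 → average rank (6+7)/2 = 6.5.
Kai has value 591 MPa → rank 6.5.

6.5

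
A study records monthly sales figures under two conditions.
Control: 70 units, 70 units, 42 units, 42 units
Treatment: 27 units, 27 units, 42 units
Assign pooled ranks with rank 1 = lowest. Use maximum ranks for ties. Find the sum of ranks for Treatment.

Sorted (ascending): 27, 27, 42, 42, 42, 70, 70
The 2 values of 27 occupy positions 1–2 → each gets rank 2.
The 3 values of 42 occupy positions 3–5 → each gets rank 5.
The 2 values of 70 occupy positions 6–7 → each gets rank 7.
Treatment values → pooled ranks: 27→2, 27→2, 42→5
Rank sum = 2 + 2 + 5 = 9

9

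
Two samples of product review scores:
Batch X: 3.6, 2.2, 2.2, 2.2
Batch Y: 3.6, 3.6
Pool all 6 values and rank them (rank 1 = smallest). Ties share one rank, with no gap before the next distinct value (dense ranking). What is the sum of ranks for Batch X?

Sorted (ascending): 2.2, 2.2, 2.2, 3.6, 3.6, 3.6
The 3 values of 2.2 share dense rank 1.
The 3 values of 3.6 share dense rank 2.
Batch X values → pooled ranks: 3.6→2, 2.2→1, 2.2→1, 2.2→1
Rank sum = 2 + 1 + 1 + 1 = 5

5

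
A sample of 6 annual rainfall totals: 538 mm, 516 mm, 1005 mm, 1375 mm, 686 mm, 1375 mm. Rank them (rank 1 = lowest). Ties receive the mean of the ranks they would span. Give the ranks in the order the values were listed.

2, 1, 4, 5.5, 3, 5.5

Sorted (ascending): 516, 538, 686, 1005, 1375, 1375
The 2 values of 1375 occupy positions 5–6 → average rank (5+6)/2 = 5.5.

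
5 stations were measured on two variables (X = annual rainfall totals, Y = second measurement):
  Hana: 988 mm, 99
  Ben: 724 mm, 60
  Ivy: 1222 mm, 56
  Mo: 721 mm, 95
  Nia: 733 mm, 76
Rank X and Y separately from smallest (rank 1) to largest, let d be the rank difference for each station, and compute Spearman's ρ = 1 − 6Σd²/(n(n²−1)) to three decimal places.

-0.300

Ranks of variable 1: 4, 2, 5, 1, 3
Ranks of variable 2: 5, 2, 1, 4, 3
d = r₁ − r₂: -1, 0, 4, -3, 0
d²: 1, 0, 16, 9, 0; Σd² = 26
ρ = 1 − 6·26/(5·24) = 1 − 156/120 = -0.300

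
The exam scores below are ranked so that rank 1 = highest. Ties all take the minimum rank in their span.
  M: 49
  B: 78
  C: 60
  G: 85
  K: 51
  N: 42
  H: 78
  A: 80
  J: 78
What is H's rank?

Sorted (descending): 85, 80, 78, 78, 78, 60, 51, 49, 42
The 3 values of 78 occupy positions 3–5 → each gets rank 3.
H has value 78 → rank 3.

3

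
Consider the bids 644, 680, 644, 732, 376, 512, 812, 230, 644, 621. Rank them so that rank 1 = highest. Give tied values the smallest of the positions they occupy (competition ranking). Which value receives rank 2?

732

Sorted (descending): 812, 732, 680, 644, 644, 644, 621, 512, 376, 230
The 3 values of 644 occupy positions 4–6 → each gets rank 4.
Rank 2 → value 732.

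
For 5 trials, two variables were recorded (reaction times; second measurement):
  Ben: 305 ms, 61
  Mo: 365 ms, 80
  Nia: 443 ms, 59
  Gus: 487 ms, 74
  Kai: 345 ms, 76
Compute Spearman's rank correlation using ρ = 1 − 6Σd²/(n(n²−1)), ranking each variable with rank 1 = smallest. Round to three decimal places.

Ranks of variable 1: 1, 3, 4, 5, 2
Ranks of variable 2: 2, 5, 1, 3, 4
d = r₁ − r₂: -1, -2, 3, 2, -2
d²: 1, 4, 9, 4, 4; Σd² = 22
ρ = 1 − 6·22/(5·24) = 1 − 132/120 = -0.100

-0.100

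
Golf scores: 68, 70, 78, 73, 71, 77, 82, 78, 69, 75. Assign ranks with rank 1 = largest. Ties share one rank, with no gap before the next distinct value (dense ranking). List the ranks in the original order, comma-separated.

9, 7, 2, 5, 6, 3, 1, 2, 8, 4

Sorted (descending): 82, 78, 78, 77, 75, 73, 71, 70, 69, 68
The 2 values of 78 share dense rank 2.
Remaining distinct values take the next consecutive integers.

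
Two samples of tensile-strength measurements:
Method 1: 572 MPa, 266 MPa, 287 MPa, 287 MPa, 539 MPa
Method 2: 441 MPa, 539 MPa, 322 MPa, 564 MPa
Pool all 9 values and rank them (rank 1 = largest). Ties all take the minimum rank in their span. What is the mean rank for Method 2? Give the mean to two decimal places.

Sorted (descending): 572, 564, 539, 539, 441, 322, 287, 287, 266
The 2 values of 539 occupy positions 3–4 → each gets rank 3.
The 2 values of 287 occupy positions 7–8 → each gets rank 7.
Method 2 values → pooled ranks: 441→5, 539→3, 322→6, 564→2
Mean rank = (5 + 3 + 6 + 2) / 4 = 4.00

4.00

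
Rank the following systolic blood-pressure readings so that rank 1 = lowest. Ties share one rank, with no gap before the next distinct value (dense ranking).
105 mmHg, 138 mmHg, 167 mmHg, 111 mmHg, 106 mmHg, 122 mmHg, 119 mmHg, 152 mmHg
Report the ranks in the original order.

Sorted (ascending): 105, 106, 111, 119, 122, 138, 152, 167
No ties — each value takes its position as its rank.

1, 6, 8, 3, 2, 5, 4, 7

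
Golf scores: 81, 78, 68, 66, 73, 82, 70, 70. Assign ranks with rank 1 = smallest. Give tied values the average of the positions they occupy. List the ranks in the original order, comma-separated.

Sorted (ascending): 66, 68, 70, 70, 73, 78, 81, 82
The 2 values of 70 occupy positions 3–4 → average rank (3+4)/2 = 3.5.

7, 6, 2, 1, 5, 8, 3.5, 3.5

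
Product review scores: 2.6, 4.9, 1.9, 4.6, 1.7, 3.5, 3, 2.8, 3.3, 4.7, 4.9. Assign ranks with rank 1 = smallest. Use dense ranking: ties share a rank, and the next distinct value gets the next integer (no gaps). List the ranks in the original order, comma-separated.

3, 10, 2, 8, 1, 7, 5, 4, 6, 9, 10

Sorted (ascending): 1.7, 1.9, 2.6, 2.8, 3, 3.3, 3.5, 4.6, 4.7, 4.9, 4.9
The 2 values of 4.9 share dense rank 10.
Remaining distinct values take the next consecutive integers.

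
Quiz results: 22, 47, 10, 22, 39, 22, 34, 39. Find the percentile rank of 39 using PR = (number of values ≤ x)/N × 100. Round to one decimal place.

87.5

N = 8.
Strictly below 39: 5. Equal to 39: 2.
PR = 7/8 × 100 = 87.5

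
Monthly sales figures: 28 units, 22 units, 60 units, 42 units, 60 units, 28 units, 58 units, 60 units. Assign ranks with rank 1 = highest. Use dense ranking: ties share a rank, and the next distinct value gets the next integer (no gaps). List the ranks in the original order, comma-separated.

4, 5, 1, 3, 1, 4, 2, 1

Sorted (descending): 60, 60, 60, 58, 42, 28, 28, 22
The 3 values of 60 share dense rank 1.
The 2 values of 28 share dense rank 4.
Remaining distinct values take the next consecutive integers.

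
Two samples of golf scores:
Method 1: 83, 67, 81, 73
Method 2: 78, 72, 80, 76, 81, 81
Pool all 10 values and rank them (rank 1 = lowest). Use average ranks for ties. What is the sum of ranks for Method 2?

Sorted (ascending): 67, 72, 73, 76, 78, 80, 81, 81, 81, 83
The 3 values of 81 occupy positions 7–9 → average rank 8.
Method 2 values → pooled ranks: 78→5, 72→2, 80→6, 76→4, 81→8, 81→8
Rank sum = 5 + 2 + 6 + 4 + 8 + 8 = 33

33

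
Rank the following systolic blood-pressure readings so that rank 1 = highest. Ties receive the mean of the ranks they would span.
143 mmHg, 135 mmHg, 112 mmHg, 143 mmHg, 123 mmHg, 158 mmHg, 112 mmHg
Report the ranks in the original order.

2.5, 4, 6.5, 2.5, 5, 1, 6.5

Sorted (descending): 158, 143, 143, 135, 123, 112, 112
The 2 values of 143 occupy positions 2–3 → average rank (2+3)/2 = 2.5.
The 2 values of 112 occupy positions 6–7 → average rank (6+7)/2 = 6.5.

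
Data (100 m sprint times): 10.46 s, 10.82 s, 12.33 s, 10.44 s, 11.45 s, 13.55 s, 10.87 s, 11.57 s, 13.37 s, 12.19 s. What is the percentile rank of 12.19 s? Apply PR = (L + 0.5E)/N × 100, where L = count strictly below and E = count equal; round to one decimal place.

65.0

N = 10.
Strictly below 12.19: 6. Equal to 12.19: 1.
PR = (6 + 0.5·1)/10 × 100 = 65.0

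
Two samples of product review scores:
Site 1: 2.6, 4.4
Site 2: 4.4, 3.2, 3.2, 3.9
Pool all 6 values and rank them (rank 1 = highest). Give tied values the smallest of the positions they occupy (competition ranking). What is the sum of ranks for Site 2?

12

Sorted (descending): 4.4, 4.4, 3.9, 3.2, 3.2, 2.6
The 2 values of 4.4 occupy positions 1–2 → each gets rank 1.
The 2 values of 3.2 occupy positions 4–5 → each gets rank 4.
Site 2 values → pooled ranks: 4.4→1, 3.2→4, 3.2→4, 3.9→3
Rank sum = 1 + 4 + 4 + 3 = 12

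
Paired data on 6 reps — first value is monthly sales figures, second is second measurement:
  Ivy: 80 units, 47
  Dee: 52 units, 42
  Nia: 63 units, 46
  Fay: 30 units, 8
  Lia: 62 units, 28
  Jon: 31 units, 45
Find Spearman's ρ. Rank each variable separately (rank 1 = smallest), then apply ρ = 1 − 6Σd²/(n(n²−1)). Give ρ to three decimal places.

0.771

Ranks of variable 1: 6, 3, 5, 1, 4, 2
Ranks of variable 2: 6, 3, 5, 1, 2, 4
d = r₁ − r₂: 0, 0, 0, 0, 2, -2
d²: 0, 0, 0, 0, 4, 4; Σd² = 8
ρ = 1 − 6·8/(6·35) = 1 − 48/210 = 0.771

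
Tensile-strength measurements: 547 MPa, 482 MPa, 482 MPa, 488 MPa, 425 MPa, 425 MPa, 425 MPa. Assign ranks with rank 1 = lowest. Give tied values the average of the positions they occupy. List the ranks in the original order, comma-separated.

Sorted (ascending): 425, 425, 425, 482, 482, 488, 547
The 3 values of 425 occupy positions 1–3 → average rank 2.
The 2 values of 482 occupy positions 4–5 → average rank (4+5)/2 = 4.5.

7, 4.5, 4.5, 6, 2, 2, 2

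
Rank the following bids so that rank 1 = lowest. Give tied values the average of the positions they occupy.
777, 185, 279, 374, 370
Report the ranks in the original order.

Sorted (ascending): 185, 279, 370, 374, 777
No ties — each value takes its position as its rank.

5, 1, 2, 4, 3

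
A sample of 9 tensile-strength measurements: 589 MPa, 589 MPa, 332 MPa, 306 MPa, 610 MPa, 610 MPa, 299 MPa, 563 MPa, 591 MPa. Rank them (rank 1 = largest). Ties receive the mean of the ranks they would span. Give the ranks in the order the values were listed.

Sorted (descending): 610, 610, 591, 589, 589, 563, 332, 306, 299
The 2 values of 610 occupy positions 1–2 → average rank (1+2)/2 = 1.5.
The 2 values of 589 occupy positions 4–5 → average rank (4+5)/2 = 4.5.

4.5, 4.5, 7, 8, 1.5, 1.5, 9, 6, 3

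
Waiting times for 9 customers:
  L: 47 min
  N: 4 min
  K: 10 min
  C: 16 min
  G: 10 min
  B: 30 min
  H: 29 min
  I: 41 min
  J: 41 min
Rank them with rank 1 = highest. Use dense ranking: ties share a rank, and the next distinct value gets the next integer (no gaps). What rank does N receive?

Sorted (descending): 47, 41, 41, 30, 29, 16, 10, 10, 4
The 2 values of 41 share dense rank 2.
The 2 values of 10 share dense rank 6.
Remaining distinct values take the next consecutive integers.
N has value 4 min → rank 7.

7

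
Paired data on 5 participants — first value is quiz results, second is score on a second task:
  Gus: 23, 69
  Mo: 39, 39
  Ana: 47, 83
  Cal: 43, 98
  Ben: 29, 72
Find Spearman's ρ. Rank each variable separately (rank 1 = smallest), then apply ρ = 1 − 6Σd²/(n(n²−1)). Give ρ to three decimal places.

Ranks of variable 1: 1, 3, 5, 4, 2
Ranks of variable 2: 2, 1, 4, 5, 3
d = r₁ − r₂: -1, 2, 1, -1, -1
d²: 1, 4, 1, 1, 1; Σd² = 8
ρ = 1 − 6·8/(5·24) = 1 − 48/120 = 0.600

0.600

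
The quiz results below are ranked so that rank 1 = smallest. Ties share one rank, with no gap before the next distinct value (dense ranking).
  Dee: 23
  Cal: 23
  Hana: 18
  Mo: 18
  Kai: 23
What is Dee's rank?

2

Sorted (ascending): 18, 18, 23, 23, 23
The 2 values of 18 share dense rank 1.
The 3 values of 23 share dense rank 2.
Dee has value 23 → rank 2.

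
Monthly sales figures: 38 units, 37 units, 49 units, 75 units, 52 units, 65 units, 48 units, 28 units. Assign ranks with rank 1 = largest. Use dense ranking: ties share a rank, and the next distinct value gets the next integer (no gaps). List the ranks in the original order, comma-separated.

6, 7, 4, 1, 3, 2, 5, 8

Sorted (descending): 75, 65, 52, 49, 48, 38, 37, 28
No ties — each value takes its position as its rank.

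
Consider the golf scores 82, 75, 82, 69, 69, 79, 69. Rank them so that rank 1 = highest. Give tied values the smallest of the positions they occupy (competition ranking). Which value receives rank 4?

75

Sorted (descending): 82, 82, 79, 75, 69, 69, 69
The 2 values of 82 occupy positions 1–2 → each gets rank 1.
The 3 values of 69 occupy positions 5–7 → each gets rank 5.
Rank 4 → value 75.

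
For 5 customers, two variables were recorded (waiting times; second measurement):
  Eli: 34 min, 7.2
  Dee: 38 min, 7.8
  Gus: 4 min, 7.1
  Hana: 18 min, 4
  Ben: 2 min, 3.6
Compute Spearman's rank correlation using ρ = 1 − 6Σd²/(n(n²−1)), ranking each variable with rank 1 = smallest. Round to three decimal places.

0.900

Ranks of variable 1: 4, 5, 2, 3, 1
Ranks of variable 2: 4, 5, 3, 2, 1
d = r₁ − r₂: 0, 0, -1, 1, 0
d²: 0, 0, 1, 1, 0; Σd² = 2
ρ = 1 − 6·2/(5·24) = 1 − 12/120 = 0.900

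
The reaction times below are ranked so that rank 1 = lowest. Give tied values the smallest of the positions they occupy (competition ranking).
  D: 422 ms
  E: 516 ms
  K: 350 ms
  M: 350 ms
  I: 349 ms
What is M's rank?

2

Sorted (ascending): 349, 350, 350, 422, 516
The 2 values of 350 occupy positions 2–3 → each gets rank 2.
M has value 350 ms → rank 2.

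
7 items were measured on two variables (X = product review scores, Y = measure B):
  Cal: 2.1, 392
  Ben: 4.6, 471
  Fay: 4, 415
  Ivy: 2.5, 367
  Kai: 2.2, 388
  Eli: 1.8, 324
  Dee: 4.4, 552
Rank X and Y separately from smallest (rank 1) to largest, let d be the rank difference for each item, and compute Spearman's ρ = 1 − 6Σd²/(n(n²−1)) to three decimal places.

Ranks of variable 1: 2, 7, 5, 4, 3, 1, 6
Ranks of variable 2: 4, 6, 5, 2, 3, 1, 7
d = r₁ − r₂: -2, 1, 0, 2, 0, 0, -1
d²: 4, 1, 0, 4, 0, 0, 1; Σd² = 10
ρ = 1 − 6·10/(7·48) = 1 − 60/336 = 0.821

0.821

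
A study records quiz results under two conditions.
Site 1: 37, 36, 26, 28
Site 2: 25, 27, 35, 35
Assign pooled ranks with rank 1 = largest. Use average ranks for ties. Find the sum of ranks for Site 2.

Sorted (descending): 37, 36, 35, 35, 28, 27, 26, 25
The 2 values of 35 occupy positions 3–4 → average rank (3+4)/2 = 3.5.
Site 2 values → pooled ranks: 25→8, 27→6, 35→3.5, 35→3.5
Rank sum = 8 + 6 + 3.5 + 3.5 = 21

21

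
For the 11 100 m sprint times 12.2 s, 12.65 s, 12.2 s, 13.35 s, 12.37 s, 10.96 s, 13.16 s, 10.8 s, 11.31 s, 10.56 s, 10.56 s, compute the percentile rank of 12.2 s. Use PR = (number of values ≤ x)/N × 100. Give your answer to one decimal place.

63.6

N = 11.
Strictly below 12.2: 5. Equal to 12.2: 2.
PR = 7/11 × 100 = 63.6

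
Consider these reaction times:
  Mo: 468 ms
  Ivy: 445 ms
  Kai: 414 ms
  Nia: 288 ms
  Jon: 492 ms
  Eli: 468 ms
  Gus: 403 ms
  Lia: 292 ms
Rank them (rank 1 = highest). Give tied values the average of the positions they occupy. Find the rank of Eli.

2.5

Sorted (descending): 492, 468, 468, 445, 414, 403, 292, 288
The 2 values of 468 occupy positions 2–3 → average rank (2+3)/2 = 2.5.
Eli has value 468 ms → rank 2.5.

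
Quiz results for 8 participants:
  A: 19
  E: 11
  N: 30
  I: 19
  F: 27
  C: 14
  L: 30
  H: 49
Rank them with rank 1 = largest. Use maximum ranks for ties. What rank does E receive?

8

Sorted (descending): 49, 30, 30, 27, 19, 19, 14, 11
The 2 values of 30 occupy positions 2–3 → each gets rank 3.
The 2 values of 19 occupy positions 5–6 → each gets rank 6.
E has value 11 → rank 8.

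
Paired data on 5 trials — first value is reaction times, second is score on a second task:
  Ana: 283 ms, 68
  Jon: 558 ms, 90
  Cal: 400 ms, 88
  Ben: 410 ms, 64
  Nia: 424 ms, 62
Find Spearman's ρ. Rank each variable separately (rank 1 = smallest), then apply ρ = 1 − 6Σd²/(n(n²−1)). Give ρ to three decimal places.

0.100

Ranks of variable 1: 1, 5, 2, 3, 4
Ranks of variable 2: 3, 5, 4, 2, 1
d = r₁ − r₂: -2, 0, -2, 1, 3
d²: 4, 0, 4, 1, 9; Σd² = 18
ρ = 1 − 6·18/(5·24) = 1 − 108/120 = 0.100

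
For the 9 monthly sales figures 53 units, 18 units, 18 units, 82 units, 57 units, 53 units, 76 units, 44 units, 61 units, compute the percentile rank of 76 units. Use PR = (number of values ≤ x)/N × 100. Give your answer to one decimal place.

N = 9.
Strictly below 76: 7. Equal to 76: 1.
PR = 8/9 × 100 = 88.9

88.9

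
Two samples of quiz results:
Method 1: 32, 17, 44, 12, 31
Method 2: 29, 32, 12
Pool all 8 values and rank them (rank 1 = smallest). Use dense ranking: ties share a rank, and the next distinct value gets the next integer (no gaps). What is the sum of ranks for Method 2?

Sorted (ascending): 12, 12, 17, 29, 31, 32, 32, 44
The 2 values of 12 share dense rank 1.
The 2 values of 32 share dense rank 5.
Remaining distinct values take the next consecutive integers.
Method 2 values → pooled ranks: 29→3, 32→5, 12→1
Rank sum = 3 + 5 + 1 = 9

9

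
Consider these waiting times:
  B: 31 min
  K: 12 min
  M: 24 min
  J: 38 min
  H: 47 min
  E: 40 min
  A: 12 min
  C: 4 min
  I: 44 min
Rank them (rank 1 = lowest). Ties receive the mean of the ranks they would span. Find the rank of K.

2.5

Sorted (ascending): 4, 12, 12, 24, 31, 38, 40, 44, 47
The 2 values of 12 occupy positions 2–3 → average rank (2+3)/2 = 2.5.
K has value 12 min → rank 2.5.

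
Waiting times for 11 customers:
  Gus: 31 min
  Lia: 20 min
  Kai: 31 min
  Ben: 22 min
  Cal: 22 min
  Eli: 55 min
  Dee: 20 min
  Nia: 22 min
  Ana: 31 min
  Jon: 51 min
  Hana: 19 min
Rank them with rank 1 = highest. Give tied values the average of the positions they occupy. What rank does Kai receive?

Sorted (descending): 55, 51, 31, 31, 31, 22, 22, 22, 20, 20, 19
The 3 values of 31 occupy positions 3–5 → average rank 4.
The 3 values of 22 occupy positions 6–8 → average rank 7.
The 2 values of 20 occupy positions 9–10 → average rank (9+10)/2 = 9.5.
Kai has value 31 min → rank 4.

4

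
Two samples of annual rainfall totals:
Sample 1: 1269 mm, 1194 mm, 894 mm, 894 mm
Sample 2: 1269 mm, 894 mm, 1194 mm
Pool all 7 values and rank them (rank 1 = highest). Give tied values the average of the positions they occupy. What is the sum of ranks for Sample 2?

Sorted (descending): 1269, 1269, 1194, 1194, 894, 894, 894
The 2 values of 1269 occupy positions 1–2 → average rank (1+2)/2 = 1.5.
The 2 values of 1194 occupy positions 3–4 → average rank (3+4)/2 = 3.5.
The 3 values of 894 occupy positions 5–7 → average rank 6.
Sample 2 values → pooled ranks: 1269→1.5, 894→6, 1194→3.5
Rank sum = 1.5 + 6 + 3.5 = 11

11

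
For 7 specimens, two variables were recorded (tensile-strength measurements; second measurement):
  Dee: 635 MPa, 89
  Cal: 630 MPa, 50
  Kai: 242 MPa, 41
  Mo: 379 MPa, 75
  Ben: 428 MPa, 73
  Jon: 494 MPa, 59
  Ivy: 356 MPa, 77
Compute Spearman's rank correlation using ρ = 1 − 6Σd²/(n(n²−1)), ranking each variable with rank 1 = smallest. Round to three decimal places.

0.286

Ranks of variable 1: 7, 6, 1, 3, 4, 5, 2
Ranks of variable 2: 7, 2, 1, 5, 4, 3, 6
d = r₁ − r₂: 0, 4, 0, -2, 0, 2, -4
d²: 0, 16, 0, 4, 0, 4, 16; Σd² = 40
ρ = 1 − 6·40/(7·48) = 1 − 240/336 = 0.286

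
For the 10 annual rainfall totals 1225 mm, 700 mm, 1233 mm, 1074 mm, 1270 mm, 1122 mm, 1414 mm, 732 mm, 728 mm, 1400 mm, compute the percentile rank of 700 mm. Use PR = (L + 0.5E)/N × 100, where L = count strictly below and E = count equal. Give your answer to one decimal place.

N = 10.
Strictly below 700: 0. Equal to 700: 1.
PR = (0 + 0.5·1)/10 × 100 = 5.0

5.0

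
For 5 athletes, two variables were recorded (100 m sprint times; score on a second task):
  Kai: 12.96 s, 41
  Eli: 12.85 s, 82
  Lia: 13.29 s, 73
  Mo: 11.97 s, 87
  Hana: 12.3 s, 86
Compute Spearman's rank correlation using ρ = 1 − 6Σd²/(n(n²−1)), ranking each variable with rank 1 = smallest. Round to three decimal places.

-0.900

Ranks of variable 1: 4, 3, 5, 1, 2
Ranks of variable 2: 1, 3, 2, 5, 4
d = r₁ − r₂: 3, 0, 3, -4, -2
d²: 9, 0, 9, 16, 4; Σd² = 38
ρ = 1 − 6·38/(5·24) = 1 − 228/120 = -0.900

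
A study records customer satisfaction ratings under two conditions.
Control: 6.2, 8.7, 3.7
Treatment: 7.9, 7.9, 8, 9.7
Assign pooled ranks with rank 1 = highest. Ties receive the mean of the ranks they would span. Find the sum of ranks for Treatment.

Sorted (descending): 9.7, 8.7, 8, 7.9, 7.9, 6.2, 3.7
The 2 values of 7.9 occupy positions 4–5 → average rank (4+5)/2 = 4.5.
Treatment values → pooled ranks: 7.9→4.5, 7.9→4.5, 8→3, 9.7→1
Rank sum = 4.5 + 4.5 + 3 + 1 = 13

13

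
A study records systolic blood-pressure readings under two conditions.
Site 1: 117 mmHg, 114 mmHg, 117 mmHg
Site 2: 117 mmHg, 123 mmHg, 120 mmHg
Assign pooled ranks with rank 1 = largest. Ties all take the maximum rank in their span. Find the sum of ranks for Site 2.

8

Sorted (descending): 123, 120, 117, 117, 117, 114
The 3 values of 117 occupy positions 3–5 → each gets rank 5.
Site 2 values → pooled ranks: 117→5, 123→1, 120→2
Rank sum = 5 + 1 + 2 = 8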